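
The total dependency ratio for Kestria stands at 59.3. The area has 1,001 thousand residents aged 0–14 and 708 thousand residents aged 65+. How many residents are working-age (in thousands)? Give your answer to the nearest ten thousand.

Total dependency ratio = (youth + elderly) / working-age × 100
59.3 = (1,001 + 708) / W × 100
⇒ 2,880

Working-age: 2,880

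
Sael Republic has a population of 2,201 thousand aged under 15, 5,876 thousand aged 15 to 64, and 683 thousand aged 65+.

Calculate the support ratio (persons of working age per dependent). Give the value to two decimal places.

Support ratio: 2.04

Support ratio = 5,876 / (2,201 + 683) = 5,876 / 2,884 = 2.04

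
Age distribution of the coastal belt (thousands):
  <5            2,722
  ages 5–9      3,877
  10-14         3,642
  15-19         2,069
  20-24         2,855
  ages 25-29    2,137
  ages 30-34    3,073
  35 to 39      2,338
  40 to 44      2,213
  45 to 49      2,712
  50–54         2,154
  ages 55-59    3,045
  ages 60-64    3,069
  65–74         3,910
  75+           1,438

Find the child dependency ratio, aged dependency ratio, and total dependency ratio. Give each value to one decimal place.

0–14: 2,722 + 3,877 + 3,642 = 10,241
15–64: 2,069 + 2,855 + 2,137 + 3,073 + 2,338 + 2,213 + 2,712 + 2,154 + 3,045 + 3,069 = 25,665
65+: 3,910 + 1,438 = 5,348
Youth dependency ratio = 10,241 / 25,665 × 100 = 39.9
Old-age dependency ratio = 5,348 / 25,665 × 100 = 20.8
Total dependency ratio = (10,241 + 5,348) / 25,665 × 100 = 15,589 / 25,665 × 100 = 60.7

Youth dependency ratio: 39.9
Old-age dependency ratio: 20.8
Total dependency ratio: 60.7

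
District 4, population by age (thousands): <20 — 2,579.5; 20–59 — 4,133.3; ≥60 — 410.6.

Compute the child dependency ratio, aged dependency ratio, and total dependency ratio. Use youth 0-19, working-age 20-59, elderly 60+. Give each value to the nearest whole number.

Youth dependency ratio: 62
Old-age dependency ratio: 10
Total dependency ratio: 72

Youth dependency ratio = 2,579.5 / 4,133.3 × 100 = 62
Old-age dependency ratio = 410.6 / 4,133.3 × 100 = 10
Total dependency ratio = (2,579.5 + 410.6) / 4,133.3 × 100 = 2,990.1 / 4,133.3 × 100 = 72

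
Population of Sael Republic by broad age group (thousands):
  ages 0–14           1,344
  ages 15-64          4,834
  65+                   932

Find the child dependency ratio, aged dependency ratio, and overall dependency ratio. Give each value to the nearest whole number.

Youth dependency ratio = 1,344 / 4,834 × 100 = 28
Old-age dependency ratio = 932 / 4,834 × 100 = 19
Total dependency ratio = (1,344 + 932) / 4,834 × 100 = 2,276 / 4,834 × 100 = 47

Youth dependency ratio: 28
Old-age dependency ratio: 19
Total dependency ratio: 47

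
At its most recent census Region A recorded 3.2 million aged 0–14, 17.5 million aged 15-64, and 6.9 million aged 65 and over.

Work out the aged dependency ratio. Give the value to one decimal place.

Old-age dependency ratio = 6.9 / 17.5 × 100 = 39.4

Old-age dependency ratio: 39.4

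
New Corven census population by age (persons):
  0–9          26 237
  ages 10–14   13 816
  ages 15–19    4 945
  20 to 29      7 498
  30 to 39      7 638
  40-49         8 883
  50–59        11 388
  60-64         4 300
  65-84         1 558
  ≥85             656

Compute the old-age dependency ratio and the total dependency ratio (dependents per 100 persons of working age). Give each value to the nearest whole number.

Old-age dependency ratio: 5
Total dependency ratio: 95

0–14: 26 237 + 13 816 = 40 053
15–64: 4 945 + 7 498 + 7 638 + 8 883 + 11 388 + 4 300 = 44 652
65+: 1 558 + 656 = 2 214
Old-age dependency ratio = 2 214 / 44 652 × 100 = 5
Total dependency ratio = (40 053 + 2 214) / 44 652 × 100 = 42 267 / 44 652 × 100 = 95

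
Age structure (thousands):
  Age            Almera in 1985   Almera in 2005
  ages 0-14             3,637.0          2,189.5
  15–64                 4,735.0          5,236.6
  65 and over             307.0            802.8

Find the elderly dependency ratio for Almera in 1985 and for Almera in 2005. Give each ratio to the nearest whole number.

Almera in 1985: 6
Almera in 2005: 15

Almera in 1985: 307.0 / 4,735.0 × 100 = 6
Almera in 2005: 802.8 / 5,236.6 × 100 = 15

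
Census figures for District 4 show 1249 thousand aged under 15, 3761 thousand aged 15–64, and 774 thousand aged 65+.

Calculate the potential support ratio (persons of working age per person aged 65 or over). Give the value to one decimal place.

Potential support ratio = 3761 / 774 = 4.9

Potential support ratio: 4.9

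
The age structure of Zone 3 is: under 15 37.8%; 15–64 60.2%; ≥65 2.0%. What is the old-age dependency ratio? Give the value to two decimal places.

Old-age dependency ratio = 2.0 / 60.2 × 100 = 3.32

Old-age dependency ratio: 3.32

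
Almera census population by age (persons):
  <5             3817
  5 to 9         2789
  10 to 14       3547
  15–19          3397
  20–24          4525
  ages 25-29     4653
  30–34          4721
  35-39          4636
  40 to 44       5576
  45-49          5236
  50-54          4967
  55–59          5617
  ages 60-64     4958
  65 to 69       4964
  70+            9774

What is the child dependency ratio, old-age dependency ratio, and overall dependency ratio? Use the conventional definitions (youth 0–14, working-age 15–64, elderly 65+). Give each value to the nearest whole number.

0–14: 3817 + 2789 + 3547 = 10153
15–64: 3397 + 4525 + 4653 + 4721 + 4636 + 5576 + 5236 + 4967 + 5617 + 4958 = 48286
65+: 4964 + 9774 = 14738
Youth dependency ratio = 10153 / 48286 × 100 = 21
Old-age dependency ratio = 14738 / 48286 × 100 = 31
Total dependency ratio = (10153 + 14738) / 48286 × 100 = 24891 / 48286 × 100 = 52

Youth dependency ratio: 21
Old-age dependency ratio: 31
Total dependency ratio: 52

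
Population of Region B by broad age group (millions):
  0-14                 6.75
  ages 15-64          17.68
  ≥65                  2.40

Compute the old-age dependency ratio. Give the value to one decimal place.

Old-age dependency ratio: 13.6

Old-age dependency ratio = 2.40 / 17.68 × 100 = 13.6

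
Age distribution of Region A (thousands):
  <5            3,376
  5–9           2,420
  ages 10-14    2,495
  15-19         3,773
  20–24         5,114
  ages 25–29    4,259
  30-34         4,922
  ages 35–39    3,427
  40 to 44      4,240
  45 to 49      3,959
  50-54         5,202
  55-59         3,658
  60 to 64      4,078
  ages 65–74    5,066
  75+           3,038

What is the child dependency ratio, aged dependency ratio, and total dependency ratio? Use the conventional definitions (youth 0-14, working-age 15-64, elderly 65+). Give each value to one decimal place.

Youth dependency ratio: 19.4
Old-age dependency ratio: 19.0
Total dependency ratio: 38.5

0–14: 3,376 + 2,420 + 2,495 = 8,291
15–64: 3,773 + 5,114 + 4,259 + 4,922 + 3,427 + 4,240 + 3,959 + 5,202 + 3,658 + 4,078 = 42,632
65+: 5,066 + 3,038 = 8,104
Youth dependency ratio = 8,291 / 42,632 × 100 = 19.4
Old-age dependency ratio = 8,104 / 42,632 × 100 = 19.0
Total dependency ratio = (8,291 + 8,104) / 42,632 × 100 = 16,395 / 42,632 × 100 = 38.5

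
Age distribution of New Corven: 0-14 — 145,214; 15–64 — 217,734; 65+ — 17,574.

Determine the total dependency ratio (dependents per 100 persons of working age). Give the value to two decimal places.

Total dependency ratio: 74.76

Total dependency ratio = (145,214 + 17,574) / 217,734 × 100 = 162,788 / 217,734 × 100 = 74.76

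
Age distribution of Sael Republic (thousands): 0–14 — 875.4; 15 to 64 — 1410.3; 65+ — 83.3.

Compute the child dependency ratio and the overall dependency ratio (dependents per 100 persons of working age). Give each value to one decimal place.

Youth dependency ratio = 875.4 / 1410.3 × 100 = 62.1
Total dependency ratio = (875.4 + 83.3) / 1410.3 × 100 = 958.7 / 1410.3 × 100 = 68.0

Youth dependency ratio: 62.1
Total dependency ratio: 68.0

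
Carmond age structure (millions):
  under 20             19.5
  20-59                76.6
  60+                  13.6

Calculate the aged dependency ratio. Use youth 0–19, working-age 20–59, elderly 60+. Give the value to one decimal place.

Old-age dependency ratio: 17.8

Old-age dependency ratio = 13.6 / 76.6 × 100 = 17.8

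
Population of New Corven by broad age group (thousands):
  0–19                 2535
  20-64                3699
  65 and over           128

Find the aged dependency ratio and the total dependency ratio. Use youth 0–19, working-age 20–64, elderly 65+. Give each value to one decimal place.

Old-age dependency ratio = 128 / 3699 × 100 = 3.5
Total dependency ratio = (2535 + 128) / 3699 × 100 = 2663 / 3699 × 100 = 72.0

Old-age dependency ratio: 3.5
Total dependency ratio: 72.0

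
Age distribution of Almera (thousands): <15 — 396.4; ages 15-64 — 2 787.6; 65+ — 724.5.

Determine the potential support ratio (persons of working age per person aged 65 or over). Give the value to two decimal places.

Potential support ratio = 2 787.6 / 724.5 = 3.85

Potential support ratio: 3.85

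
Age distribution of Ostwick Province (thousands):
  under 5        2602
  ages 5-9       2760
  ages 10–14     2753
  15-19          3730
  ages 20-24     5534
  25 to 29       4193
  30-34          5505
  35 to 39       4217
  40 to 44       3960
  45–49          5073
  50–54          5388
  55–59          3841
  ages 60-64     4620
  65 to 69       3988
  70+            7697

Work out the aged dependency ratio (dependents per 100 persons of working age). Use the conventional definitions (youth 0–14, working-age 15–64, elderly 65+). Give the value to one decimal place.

Old-age dependency ratio: 25.4

0–14: 2602 + 2760 + 2753 = 8115
15–64: 3730 + 5534 + 4193 + 5505 + 4217 + 3960 + 5073 + 5388 + 3841 + 4620 = 46061
65+: 3988 + 7697 = 11685
Old-age dependency ratio = 11685 / 46061 × 100 = 25.4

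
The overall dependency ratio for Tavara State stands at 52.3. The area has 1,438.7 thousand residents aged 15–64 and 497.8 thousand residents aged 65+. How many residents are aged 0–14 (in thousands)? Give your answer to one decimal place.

Total dependency ratio = (youth + elderly) / working-age × 100
52.3 = (Y + 497.8) / 1,438.7 × 100
⇒ 254.6

Aged 0–14: 254.6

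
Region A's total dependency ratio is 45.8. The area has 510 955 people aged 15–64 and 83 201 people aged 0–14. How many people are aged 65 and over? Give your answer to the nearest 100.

Aged 65 and over: 150 800

Total dependency ratio = (youth + elderly) / working-age × 100
45.8 = (83 201 + E) / 510 955 × 100
⇒ 150 800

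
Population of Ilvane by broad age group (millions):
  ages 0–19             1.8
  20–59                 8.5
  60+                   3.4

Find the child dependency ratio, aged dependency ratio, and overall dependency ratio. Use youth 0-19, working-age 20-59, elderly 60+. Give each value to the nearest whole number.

Youth dependency ratio = 1.8 / 8.5 × 100 = 21
Old-age dependency ratio = 3.4 / 8.5 × 100 = 40
Total dependency ratio = (1.8 + 3.4) / 8.5 × 100 = 5.2 / 8.5 × 100 = 61

Youth dependency ratio: 21
Old-age dependency ratio: 40
Total dependency ratio: 61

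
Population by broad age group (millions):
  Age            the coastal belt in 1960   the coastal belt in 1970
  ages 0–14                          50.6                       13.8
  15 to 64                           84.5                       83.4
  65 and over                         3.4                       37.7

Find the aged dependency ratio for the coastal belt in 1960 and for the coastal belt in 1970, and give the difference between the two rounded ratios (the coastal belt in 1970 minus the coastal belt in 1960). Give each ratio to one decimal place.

the coastal belt in 1960: 4.0
the coastal belt in 1970: 45.2
Difference: +41.2

the coastal belt in 1960: 3.4 / 84.5 × 100 = 4.0
the coastal belt in 1970: 37.7 / 83.4 × 100 = 45.2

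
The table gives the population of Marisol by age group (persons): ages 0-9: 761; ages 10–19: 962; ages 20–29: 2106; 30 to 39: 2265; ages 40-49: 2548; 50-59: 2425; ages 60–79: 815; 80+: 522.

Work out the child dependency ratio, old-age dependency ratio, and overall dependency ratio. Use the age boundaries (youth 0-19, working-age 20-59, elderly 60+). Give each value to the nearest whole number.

Youth dependency ratio: 18
Old-age dependency ratio: 14
Total dependency ratio: 33

0–19: 761 + 962 = 1723
20–59: 2106 + 2265 + 2548 + 2425 = 9344
60+: 815 + 522 = 1337
Youth dependency ratio = 1723 / 9344 × 100 = 18
Old-age dependency ratio = 1337 / 9344 × 100 = 14
Total dependency ratio = (1723 + 1337) / 9344 × 100 = 3060 / 9344 × 100 = 33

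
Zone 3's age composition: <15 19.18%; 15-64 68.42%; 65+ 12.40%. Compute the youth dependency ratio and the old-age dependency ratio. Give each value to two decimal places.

Youth dependency ratio = 19.18 / 68.42 × 100 = 28.03
Old-age dependency ratio = 12.40 / 68.42 × 100 = 18.12

Youth dependency ratio: 28.03
Old-age dependency ratio: 18.12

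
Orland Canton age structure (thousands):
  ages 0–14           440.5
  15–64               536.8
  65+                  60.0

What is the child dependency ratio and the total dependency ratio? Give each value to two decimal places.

Youth dependency ratio: 82.06
Total dependency ratio: 93.24

Youth dependency ratio = 440.5 / 536.8 × 100 = 82.06
Total dependency ratio = (440.5 + 60.0) / 536.8 × 100 = 500.5 / 536.8 × 100 = 93.24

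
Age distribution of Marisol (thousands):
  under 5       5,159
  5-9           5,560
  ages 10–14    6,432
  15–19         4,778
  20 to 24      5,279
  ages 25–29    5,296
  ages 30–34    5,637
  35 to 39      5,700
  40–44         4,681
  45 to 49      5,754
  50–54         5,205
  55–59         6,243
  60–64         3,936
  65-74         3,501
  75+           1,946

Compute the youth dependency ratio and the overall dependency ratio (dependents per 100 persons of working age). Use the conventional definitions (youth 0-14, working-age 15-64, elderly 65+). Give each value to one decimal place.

Youth dependency ratio: 32.7
Total dependency ratio: 43.0

0–14: 5,159 + 5,560 + 6,432 = 17,151
15–64: 4,778 + 5,279 + 5,296 + 5,637 + 5,700 + 4,681 + 5,754 + 5,205 + 6,243 + 3,936 = 52,509
65+: 3,501 + 1,946 = 5,447
Youth dependency ratio = 17,151 / 52,509 × 100 = 32.7
Total dependency ratio = (17,151 + 5,447) / 52,509 × 100 = 22,598 / 52,509 × 100 = 43.0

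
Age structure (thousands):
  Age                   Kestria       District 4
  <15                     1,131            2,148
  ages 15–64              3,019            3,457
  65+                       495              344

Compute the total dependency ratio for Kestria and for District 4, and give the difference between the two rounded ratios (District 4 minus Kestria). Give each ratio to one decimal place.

Kestria: 53.9
District 4: 72.1
Difference: +18.2

Kestria: (1,131 + 495) / 3,019 × 100 = 1,626 / 3,019 × 100 = 53.9
District 4: (2,148 + 344) / 3,457 × 100 = 2,492 / 3,457 × 100 = 72.1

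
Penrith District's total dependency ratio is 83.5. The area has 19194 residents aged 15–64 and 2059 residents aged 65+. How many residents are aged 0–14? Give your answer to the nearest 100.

Total dependency ratio = (youth + elderly) / working-age × 100
83.5 = (Y + 2059) / 19194 × 100
⇒ 14000

Aged 0–14: 14000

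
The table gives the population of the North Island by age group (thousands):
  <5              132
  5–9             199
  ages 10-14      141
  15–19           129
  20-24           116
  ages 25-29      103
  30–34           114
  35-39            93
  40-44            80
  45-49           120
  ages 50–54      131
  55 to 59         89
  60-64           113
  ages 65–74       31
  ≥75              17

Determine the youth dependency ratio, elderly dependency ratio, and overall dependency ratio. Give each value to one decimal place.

0–14: 132 + 199 + 141 = 472
15–64: 129 + 116 + 103 + 114 + 93 + 80 + 120 + 131 + 89 + 113 = 1 088
65+: 31 + 17 = 48
Youth dependency ratio = 472 / 1 088 × 100 = 43.4
Old-age dependency ratio = 48 / 1 088 × 100 = 4.4
Total dependency ratio = (472 + 48) / 1 088 × 100 = 520 / 1 088 × 100 = 47.8

Youth dependency ratio: 43.4
Old-age dependency ratio: 4.4
Total dependency ratio: 47.8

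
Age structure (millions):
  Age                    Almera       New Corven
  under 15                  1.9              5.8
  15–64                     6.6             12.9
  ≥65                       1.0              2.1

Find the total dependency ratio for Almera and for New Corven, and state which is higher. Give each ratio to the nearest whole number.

Almera: (1.9 + 1.0) / 6.6 × 100 = 2.9 / 6.6 × 100 = 44
New Corven: (5.8 + 2.1) / 12.9 × 100 = 7.9 / 12.9 × 100 = 61

Almera: 44
New Corven: 61
Higher: New Corven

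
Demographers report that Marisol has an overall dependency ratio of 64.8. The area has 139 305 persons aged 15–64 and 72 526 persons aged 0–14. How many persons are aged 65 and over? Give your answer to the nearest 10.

Total dependency ratio = (youth + elderly) / working-age × 100
64.8 = (72 526 + E) / 139 305 × 100
⇒ 17 740

Aged 65 and over: 17 740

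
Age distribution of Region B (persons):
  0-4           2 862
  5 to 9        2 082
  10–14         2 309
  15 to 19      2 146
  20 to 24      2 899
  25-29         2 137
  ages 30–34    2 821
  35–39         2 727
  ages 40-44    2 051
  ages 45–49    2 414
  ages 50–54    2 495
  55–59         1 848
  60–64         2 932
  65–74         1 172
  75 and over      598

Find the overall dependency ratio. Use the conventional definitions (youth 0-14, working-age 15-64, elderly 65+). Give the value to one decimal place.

Total dependency ratio: 36.9

0–14: 2 862 + 2 082 + 2 309 = 7 253
15–64: 2 146 + 2 899 + 2 137 + 2 821 + 2 727 + 2 051 + 2 414 + 2 495 + 1 848 + 2 932 = 24 470
65+: 1 172 + 598 = 1 770
Total dependency ratio = (7 253 + 1 770) / 24 470 × 100 = 9 023 / 24 470 × 100 = 36.9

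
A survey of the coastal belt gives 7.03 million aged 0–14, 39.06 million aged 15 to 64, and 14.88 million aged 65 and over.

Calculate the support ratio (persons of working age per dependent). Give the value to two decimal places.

Support ratio: 1.78

Support ratio = 39.06 / (7.03 + 14.88) = 39.06 / 21.91 = 1.78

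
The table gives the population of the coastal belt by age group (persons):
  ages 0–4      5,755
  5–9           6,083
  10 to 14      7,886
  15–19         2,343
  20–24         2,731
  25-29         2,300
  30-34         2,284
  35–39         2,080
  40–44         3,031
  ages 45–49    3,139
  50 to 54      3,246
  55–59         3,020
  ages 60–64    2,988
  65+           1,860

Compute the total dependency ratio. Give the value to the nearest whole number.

0–14: 5,755 + 6,083 + 7,886 = 19,724
15–64: 2,343 + 2,731 + 2,300 + 2,284 + 2,080 + 3,031 + 3,139 + 3,246 + 3,020 + 2,988 = 27,162
65+: 1,860
Total dependency ratio = (19,724 + 1,860) / 27,162 × 100 = 21,584 / 27,162 × 100 = 79

Total dependency ratio: 79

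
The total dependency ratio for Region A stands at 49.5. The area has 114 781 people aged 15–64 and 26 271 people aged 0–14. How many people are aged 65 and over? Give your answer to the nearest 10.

Aged 65 and over: 30 550

Total dependency ratio = (youth + elderly) / working-age × 100
49.5 = (26 271 + E) / 114 781 × 100
⇒ 30 550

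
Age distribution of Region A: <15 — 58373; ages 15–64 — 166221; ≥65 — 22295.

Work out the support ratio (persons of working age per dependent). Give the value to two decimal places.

Support ratio = 166221 / (58373 + 22295) = 166221 / 80668 = 2.06

Support ratio: 2.06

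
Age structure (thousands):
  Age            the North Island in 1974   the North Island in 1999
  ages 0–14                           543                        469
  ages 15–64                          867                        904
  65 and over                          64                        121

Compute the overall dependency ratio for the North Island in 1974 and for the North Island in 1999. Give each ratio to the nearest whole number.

the North Island in 1974: (543 + 64) / 867 × 100 = 607 / 867 × 100 = 70
the North Island in 1999: (469 + 121) / 904 × 100 = 590 / 904 × 100 = 65

the North Island in 1974: 70
the North Island in 1999: 65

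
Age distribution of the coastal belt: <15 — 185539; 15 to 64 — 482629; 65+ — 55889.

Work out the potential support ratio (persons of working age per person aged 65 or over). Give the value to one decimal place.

Potential support ratio: 8.6

Potential support ratio = 482629 / 55889 = 8.6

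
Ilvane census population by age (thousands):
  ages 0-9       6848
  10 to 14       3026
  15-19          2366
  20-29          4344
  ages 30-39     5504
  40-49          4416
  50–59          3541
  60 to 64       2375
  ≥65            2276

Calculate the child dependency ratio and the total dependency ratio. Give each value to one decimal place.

0–14: 6848 + 3026 = 9874
15–64: 2366 + 4344 + 5504 + 4416 + 3541 + 2375 = 22546
65+: 2276
Youth dependency ratio = 9874 / 22546 × 100 = 43.8
Total dependency ratio = (9874 + 2276) / 22546 × 100 = 12150 / 22546 × 100 = 53.9

Youth dependency ratio: 43.8
Total dependency ratio: 53.9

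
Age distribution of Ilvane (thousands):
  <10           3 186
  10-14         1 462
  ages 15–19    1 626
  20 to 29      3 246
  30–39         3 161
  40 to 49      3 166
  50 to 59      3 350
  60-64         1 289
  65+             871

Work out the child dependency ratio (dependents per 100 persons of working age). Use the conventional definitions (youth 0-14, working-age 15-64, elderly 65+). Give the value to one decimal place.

Youth dependency ratio: 29.3

0–14: 3 186 + 1 462 = 4 648
15–64: 1 626 + 3 246 + 3 161 + 3 166 + 3 350 + 1 289 = 15 838
65+: 871
Youth dependency ratio = 4 648 / 15 838 × 100 = 29.3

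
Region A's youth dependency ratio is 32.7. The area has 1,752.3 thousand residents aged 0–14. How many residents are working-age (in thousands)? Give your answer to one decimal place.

Working-age: 5,358.7

Youth dependency ratio = youth / working-age × 100
32.7 = 1,752.3 / W × 100
⇒ 5,358.7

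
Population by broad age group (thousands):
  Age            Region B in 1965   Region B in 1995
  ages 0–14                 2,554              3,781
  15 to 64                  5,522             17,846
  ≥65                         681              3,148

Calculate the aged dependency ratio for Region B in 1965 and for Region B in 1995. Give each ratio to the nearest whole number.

Region B in 1965: 681 / 5,522 × 100 = 12
Region B in 1995: 3,148 / 17,846 × 100 = 18

Region B in 1965: 12
Region B in 1995: 18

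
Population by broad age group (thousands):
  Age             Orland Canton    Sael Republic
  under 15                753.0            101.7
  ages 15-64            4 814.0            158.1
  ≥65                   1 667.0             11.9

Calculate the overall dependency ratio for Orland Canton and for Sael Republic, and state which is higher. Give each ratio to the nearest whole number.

Orland Canton: 50
Sael Republic: 72
Higher: Sael Republic

Orland Canton: (753.0 + 1 667.0) / 4 814.0 × 100 = 2 420.0 / 4 814.0 × 100 = 50
Sael Republic: (101.7 + 11.9) / 158.1 × 100 = 113.6 / 158.1 × 100 = 72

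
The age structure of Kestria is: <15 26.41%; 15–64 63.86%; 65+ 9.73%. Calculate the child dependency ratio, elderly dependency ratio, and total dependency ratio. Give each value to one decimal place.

Youth dependency ratio = 26.41 / 63.86 × 100 = 41.4
Old-age dependency ratio = 9.73 / 63.86 × 100 = 15.2
Total dependency ratio = (26.41 + 9.73) / 63.86 × 100 = 36.14 / 63.86 × 100 = 56.6

Youth dependency ratio: 41.4
Old-age dependency ratio: 15.2
Total dependency ratio: 56.6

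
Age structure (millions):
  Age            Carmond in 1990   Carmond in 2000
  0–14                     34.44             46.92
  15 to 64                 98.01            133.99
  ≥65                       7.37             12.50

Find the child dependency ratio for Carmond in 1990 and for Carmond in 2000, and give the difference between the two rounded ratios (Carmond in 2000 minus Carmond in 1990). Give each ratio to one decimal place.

Carmond in 1990: 34.44 / 98.01 × 100 = 35.1
Carmond in 2000: 46.92 / 133.99 × 100 = 35.0

Carmond in 1990: 35.1
Carmond in 2000: 35.0
Difference: -0.1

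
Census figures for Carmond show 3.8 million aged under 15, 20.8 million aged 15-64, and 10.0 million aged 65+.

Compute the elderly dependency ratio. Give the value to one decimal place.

Old-age dependency ratio = 10.0 / 20.8 × 100 = 48.1

Old-age dependency ratio: 48.1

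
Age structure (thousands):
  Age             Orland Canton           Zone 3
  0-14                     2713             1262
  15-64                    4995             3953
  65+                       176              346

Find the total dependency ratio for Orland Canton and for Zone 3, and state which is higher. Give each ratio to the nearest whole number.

Orland Canton: (2713 + 176) / 4995 × 100 = 2889 / 4995 × 100 = 58
Zone 3: (1262 + 346) / 3953 × 100 = 1608 / 3953 × 100 = 41

Orland Canton: 58
Zone 3: 41
Higher: Orland Canton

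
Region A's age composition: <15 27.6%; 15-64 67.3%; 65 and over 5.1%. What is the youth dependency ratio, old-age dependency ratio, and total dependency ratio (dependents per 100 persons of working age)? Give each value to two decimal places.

Youth dependency ratio: 41.01
Old-age dependency ratio: 7.58
Total dependency ratio: 48.59

Youth dependency ratio = 27.6 / 67.3 × 100 = 41.01
Old-age dependency ratio = 5.1 / 67.3 × 100 = 7.58
Total dependency ratio = (27.6 + 5.1) / 67.3 × 100 = 32.7 / 67.3 × 100 = 48.59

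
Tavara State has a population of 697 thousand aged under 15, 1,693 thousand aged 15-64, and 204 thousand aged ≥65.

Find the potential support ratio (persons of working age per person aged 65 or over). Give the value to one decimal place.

Potential support ratio = 1,693 / 204 = 8.3

Potential support ratio: 8.3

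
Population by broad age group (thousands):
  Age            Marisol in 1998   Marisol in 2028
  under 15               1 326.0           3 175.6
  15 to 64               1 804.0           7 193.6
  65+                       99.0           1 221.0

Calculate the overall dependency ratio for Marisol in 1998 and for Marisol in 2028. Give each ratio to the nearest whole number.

Marisol in 1998: (1 326.0 + 99.0) / 1 804.0 × 100 = 1 425.0 / 1 804.0 × 100 = 79
Marisol in 2028: (3 175.6 + 1 221.0) / 7 193.6 × 100 = 4 396.6 / 7 193.6 × 100 = 61

Marisol in 1998: 79
Marisol in 2028: 61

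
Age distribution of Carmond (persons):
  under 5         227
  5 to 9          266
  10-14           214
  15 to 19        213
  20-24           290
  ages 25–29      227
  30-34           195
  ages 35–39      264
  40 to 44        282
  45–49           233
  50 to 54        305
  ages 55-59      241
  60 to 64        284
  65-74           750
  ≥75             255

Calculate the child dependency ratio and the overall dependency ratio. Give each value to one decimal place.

Youth dependency ratio: 27.9
Total dependency ratio: 67.6

0–14: 227 + 266 + 214 = 707
15–64: 213 + 290 + 227 + 195 + 264 + 282 + 233 + 305 + 241 + 284 = 2534
65+: 750 + 255 = 1005
Youth dependency ratio = 707 / 2534 × 100 = 27.9
Total dependency ratio = (707 + 1005) / 2534 × 100 = 1712 / 2534 × 100 = 67.6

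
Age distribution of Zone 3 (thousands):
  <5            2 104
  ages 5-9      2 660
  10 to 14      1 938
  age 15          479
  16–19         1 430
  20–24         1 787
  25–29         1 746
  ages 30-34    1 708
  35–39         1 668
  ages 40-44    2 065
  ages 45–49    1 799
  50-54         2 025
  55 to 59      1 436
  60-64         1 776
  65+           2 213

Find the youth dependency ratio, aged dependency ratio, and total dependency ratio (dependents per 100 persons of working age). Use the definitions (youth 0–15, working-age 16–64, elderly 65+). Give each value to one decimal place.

0–15: 2 104 + 2 660 + 1 938 + 479 = 7 181
16–64: 1 430 + 1 787 + 1 746 + 1 708 + 1 668 + 2 065 + 1 799 + 2 025 + 1 436 + 1 776 = 17 440
65+: 2 213
Youth dependency ratio = 7 181 / 17 440 × 100 = 41.2
Old-age dependency ratio = 2 213 / 17 440 × 100 = 12.7
Total dependency ratio = (7 181 + 2 213) / 17 440 × 100 = 9 394 / 17 440 × 100 = 53.9

Youth dependency ratio: 41.2
Old-age dependency ratio: 12.7
Total dependency ratio: 53.9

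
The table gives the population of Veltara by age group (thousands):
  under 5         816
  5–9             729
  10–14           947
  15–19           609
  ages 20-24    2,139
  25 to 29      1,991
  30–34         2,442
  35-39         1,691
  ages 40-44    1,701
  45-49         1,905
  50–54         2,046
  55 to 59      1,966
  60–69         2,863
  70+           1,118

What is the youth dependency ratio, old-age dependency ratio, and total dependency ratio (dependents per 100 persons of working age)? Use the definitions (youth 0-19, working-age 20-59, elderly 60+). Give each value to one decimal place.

0–19: 816 + 729 + 947 + 609 = 3,101
20–59: 2,139 + 1,991 + 2,442 + 1,691 + 1,701 + 1,905 + 2,046 + 1,966 = 15,881
60+: 2,863 + 1,118 = 3,981
Youth dependency ratio = 3,101 / 15,881 × 100 = 19.5
Old-age dependency ratio = 3,981 / 15,881 × 100 = 25.1
Total dependency ratio = (3,101 + 3,981) / 15,881 × 100 = 7,082 / 15,881 × 100 = 44.6

Youth dependency ratio: 19.5
Old-age dependency ratio: 25.1
Total dependency ratio: 44.6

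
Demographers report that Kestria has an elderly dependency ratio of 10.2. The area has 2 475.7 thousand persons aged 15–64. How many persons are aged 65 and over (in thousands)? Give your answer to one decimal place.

Old-age dependency ratio = elderly / working-age × 100
10.2 = E / 2 475.7 × 100
⇒ 252.5

Aged 65 and over: 252.5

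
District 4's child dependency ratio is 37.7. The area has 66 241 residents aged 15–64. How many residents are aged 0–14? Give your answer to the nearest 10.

Aged 0–14: 24 970

Youth dependency ratio = youth / working-age × 100
37.7 = Y / 66 241 × 100
⇒ 24 970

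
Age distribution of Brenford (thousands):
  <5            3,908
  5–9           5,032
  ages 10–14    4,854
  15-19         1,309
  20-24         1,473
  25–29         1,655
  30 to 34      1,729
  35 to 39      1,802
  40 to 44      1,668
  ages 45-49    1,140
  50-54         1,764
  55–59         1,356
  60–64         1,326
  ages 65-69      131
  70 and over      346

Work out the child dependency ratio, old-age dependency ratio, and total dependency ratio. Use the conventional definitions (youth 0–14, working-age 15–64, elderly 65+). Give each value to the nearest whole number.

0–14: 3,908 + 5,032 + 4,854 = 13,794
15–64: 1,309 + 1,473 + 1,655 + 1,729 + 1,802 + 1,668 + 1,140 + 1,764 + 1,356 + 1,326 = 15,222
65+: 131 + 346 = 477
Youth dependency ratio = 13,794 / 15,222 × 100 = 91
Old-age dependency ratio = 477 / 15,222 × 100 = 3
Total dependency ratio = (13,794 + 477) / 15,222 × 100 = 14,271 / 15,222 × 100 = 94

Youth dependency ratio: 91
Old-age dependency ratio: 3
Total dependency ratio: 94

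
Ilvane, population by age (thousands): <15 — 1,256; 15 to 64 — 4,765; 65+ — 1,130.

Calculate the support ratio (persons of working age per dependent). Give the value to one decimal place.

Support ratio = 4,765 / (1,256 + 1,130) = 4,765 / 2,386 = 2.0

Support ratio: 2.0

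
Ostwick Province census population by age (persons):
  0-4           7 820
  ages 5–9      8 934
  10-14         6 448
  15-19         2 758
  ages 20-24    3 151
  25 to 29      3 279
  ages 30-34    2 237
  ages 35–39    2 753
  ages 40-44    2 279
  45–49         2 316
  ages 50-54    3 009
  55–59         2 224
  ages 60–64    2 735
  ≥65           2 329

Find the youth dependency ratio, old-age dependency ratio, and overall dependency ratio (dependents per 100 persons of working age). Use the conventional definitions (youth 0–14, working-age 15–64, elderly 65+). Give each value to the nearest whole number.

Youth dependency ratio: 87
Old-age dependency ratio: 9
Total dependency ratio: 95

0–14: 7 820 + 8 934 + 6 448 = 23 202
15–64: 2 758 + 3 151 + 3 279 + 2 237 + 2 753 + 2 279 + 2 316 + 3 009 + 2 224 + 2 735 = 26 741
65+: 2 329
Youth dependency ratio = 23 202 / 26 741 × 100 = 87
Old-age dependency ratio = 2 329 / 26 741 × 100 = 9
Total dependency ratio = (23 202 + 2 329) / 26 741 × 100 = 25 531 / 26 741 × 100 = 95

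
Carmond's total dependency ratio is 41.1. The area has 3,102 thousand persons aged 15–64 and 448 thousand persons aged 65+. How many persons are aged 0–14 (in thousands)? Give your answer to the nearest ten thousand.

Aged 0–14: 830

Total dependency ratio = (youth + elderly) / working-age × 100
41.1 = (Y + 448) / 3,102 × 100
⇒ 830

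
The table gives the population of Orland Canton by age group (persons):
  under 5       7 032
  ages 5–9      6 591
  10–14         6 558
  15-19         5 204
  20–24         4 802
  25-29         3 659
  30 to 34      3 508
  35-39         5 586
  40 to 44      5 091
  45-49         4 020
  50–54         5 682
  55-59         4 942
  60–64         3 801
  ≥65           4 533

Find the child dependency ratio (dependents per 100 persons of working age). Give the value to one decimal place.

0–14: 7 032 + 6 591 + 6 558 = 20 181
15–64: 5 204 + 4 802 + 3 659 + 3 508 + 5 586 + 5 091 + 4 020 + 5 682 + 4 942 + 3 801 = 46 295
65+: 4 533
Youth dependency ratio = 20 181 / 46 295 × 100 = 43.6

Youth dependency ratio: 43.6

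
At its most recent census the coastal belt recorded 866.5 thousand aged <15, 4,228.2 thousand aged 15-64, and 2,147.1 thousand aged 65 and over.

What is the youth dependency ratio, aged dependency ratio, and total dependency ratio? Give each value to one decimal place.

Youth dependency ratio = 866.5 / 4,228.2 × 100 = 20.5
Old-age dependency ratio = 2,147.1 / 4,228.2 × 100 = 50.8
Total dependency ratio = (866.5 + 2,147.1) / 4,228.2 × 100 = 3,013.6 / 4,228.2 × 100 = 71.3

Youth dependency ratio: 20.5
Old-age dependency ratio: 50.8
Total dependency ratio: 71.3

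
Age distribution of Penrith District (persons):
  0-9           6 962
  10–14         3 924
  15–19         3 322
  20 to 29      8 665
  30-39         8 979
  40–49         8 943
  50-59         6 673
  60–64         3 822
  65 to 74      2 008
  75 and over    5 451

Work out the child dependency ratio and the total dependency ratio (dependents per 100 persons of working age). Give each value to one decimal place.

Youth dependency ratio: 26.9
Total dependency ratio: 45.4

0–14: 6 962 + 3 924 = 10 886
15–64: 3 322 + 8 665 + 8 979 + 8 943 + 6 673 + 3 822 = 40 404
65+: 2 008 + 5 451 = 7 459
Youth dependency ratio = 10 886 / 40 404 × 100 = 26.9
Total dependency ratio = (10 886 + 7 459) / 40 404 × 100 = 18 345 / 40 404 × 100 = 45.4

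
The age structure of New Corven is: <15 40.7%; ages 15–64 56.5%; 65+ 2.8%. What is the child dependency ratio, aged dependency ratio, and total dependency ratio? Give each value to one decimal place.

Youth dependency ratio = 40.7 / 56.5 × 100 = 72.0
Old-age dependency ratio = 2.8 / 56.5 × 100 = 5.0
Total dependency ratio = (40.7 + 2.8) / 56.5 × 100 = 43.5 / 56.5 × 100 = 77.0

Youth dependency ratio: 72.0
Old-age dependency ratio: 5.0
Total dependency ratio: 77.0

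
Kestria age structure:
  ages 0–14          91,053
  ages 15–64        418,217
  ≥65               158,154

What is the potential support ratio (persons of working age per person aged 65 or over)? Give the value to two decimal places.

Potential support ratio: 2.64

Potential support ratio = 418,217 / 158,154 = 2.64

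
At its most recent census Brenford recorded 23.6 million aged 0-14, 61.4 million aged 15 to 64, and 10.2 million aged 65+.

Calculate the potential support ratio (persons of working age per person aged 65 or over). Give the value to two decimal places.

Potential support ratio = 61.4 / 10.2 = 6.02

Potential support ratio: 6.02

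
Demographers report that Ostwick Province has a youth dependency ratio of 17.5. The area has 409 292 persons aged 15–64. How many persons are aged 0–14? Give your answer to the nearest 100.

Aged 0–14: 71 600

Youth dependency ratio = youth / working-age × 100
17.5 = Y / 409 292 × 100
⇒ 71 600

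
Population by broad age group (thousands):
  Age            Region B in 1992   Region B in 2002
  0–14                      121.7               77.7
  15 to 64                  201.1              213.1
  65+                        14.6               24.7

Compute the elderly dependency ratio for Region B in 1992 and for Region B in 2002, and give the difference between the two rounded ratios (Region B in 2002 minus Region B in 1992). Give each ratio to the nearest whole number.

Region B in 1992: 7
Region B in 2002: 12
Difference: +5

Region B in 1992: 14.6 / 201.1 × 100 = 7
Region B in 2002: 24.7 / 213.1 × 100 = 12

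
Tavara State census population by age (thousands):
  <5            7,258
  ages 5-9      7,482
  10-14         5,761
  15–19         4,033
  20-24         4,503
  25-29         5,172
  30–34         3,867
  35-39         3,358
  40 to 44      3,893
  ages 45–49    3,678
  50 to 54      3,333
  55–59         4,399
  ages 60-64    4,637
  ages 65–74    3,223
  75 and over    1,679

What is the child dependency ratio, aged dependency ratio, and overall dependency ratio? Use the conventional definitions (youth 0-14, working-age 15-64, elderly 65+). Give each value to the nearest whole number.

0–14: 7,258 + 7,482 + 5,761 = 20,501
15–64: 4,033 + 4,503 + 5,172 + 3,867 + 3,358 + 3,893 + 3,678 + 3,333 + 4,399 + 4,637 = 40,873
65+: 3,223 + 1,679 = 4,902
Youth dependency ratio = 20,501 / 40,873 × 100 = 50
Old-age dependency ratio = 4,902 / 40,873 × 100 = 12
Total dependency ratio = (20,501 + 4,902) / 40,873 × 100 = 25,403 / 40,873 × 100 = 62

Youth dependency ratio: 50
Old-age dependency ratio: 12
Total dependency ratio: 62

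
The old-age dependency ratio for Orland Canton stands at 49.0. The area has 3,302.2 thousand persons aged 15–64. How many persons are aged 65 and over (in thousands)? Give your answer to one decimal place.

Old-age dependency ratio = elderly / working-age × 100
49.0 = E / 3,302.2 × 100
⇒ 1,618.1

Aged 65 and over: 1,618.1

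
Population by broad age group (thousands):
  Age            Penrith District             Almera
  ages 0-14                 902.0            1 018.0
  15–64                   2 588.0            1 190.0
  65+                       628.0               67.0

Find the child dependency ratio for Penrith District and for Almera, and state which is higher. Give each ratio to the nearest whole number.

Penrith District: 902.0 / 2 588.0 × 100 = 35
Almera: 1 018.0 / 1 190.0 × 100 = 86

Penrith District: 35
Almera: 86
Higher: Almera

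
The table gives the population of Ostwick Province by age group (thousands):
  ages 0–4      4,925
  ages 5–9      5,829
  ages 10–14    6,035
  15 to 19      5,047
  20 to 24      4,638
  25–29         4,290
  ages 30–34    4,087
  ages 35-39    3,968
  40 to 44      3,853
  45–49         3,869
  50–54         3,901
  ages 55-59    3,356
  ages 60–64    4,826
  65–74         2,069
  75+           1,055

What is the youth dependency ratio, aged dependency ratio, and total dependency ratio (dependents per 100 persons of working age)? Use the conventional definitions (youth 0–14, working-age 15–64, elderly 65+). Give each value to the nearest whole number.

Youth dependency ratio: 40
Old-age dependency ratio: 7
Total dependency ratio: 48

0–14: 4,925 + 5,829 + 6,035 = 16,789
15–64: 5,047 + 4,638 + 4,290 + 4,087 + 3,968 + 3,853 + 3,869 + 3,901 + 3,356 + 4,826 = 41,835
65+: 2,069 + 1,055 = 3,124
Youth dependency ratio = 16,789 / 41,835 × 100 = 40
Old-age dependency ratio = 3,124 / 41,835 × 100 = 7
Total dependency ratio = (16,789 + 3,124) / 41,835 × 100 = 19,913 / 41,835 × 100 = 48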